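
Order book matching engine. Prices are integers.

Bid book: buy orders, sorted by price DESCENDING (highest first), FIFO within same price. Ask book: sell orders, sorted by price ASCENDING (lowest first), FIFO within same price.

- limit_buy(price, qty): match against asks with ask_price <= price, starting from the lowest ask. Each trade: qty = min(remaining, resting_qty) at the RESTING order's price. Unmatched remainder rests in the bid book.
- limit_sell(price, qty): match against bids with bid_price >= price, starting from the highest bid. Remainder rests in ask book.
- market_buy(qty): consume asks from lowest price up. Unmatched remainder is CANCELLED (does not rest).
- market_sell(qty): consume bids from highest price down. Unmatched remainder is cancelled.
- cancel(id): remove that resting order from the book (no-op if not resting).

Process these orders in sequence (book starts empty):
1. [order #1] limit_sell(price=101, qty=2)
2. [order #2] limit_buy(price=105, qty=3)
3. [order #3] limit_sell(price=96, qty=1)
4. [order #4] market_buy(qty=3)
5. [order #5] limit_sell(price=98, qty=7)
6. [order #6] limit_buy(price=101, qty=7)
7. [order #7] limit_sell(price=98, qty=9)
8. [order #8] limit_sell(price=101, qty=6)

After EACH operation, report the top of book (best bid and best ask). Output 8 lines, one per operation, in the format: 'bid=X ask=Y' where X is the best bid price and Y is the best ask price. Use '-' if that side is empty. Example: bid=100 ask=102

After op 1 [order #1] limit_sell(price=101, qty=2): fills=none; bids=[-] asks=[#1:2@101]
After op 2 [order #2] limit_buy(price=105, qty=3): fills=#2x#1:2@101; bids=[#2:1@105] asks=[-]
After op 3 [order #3] limit_sell(price=96, qty=1): fills=#2x#3:1@105; bids=[-] asks=[-]
After op 4 [order #4] market_buy(qty=3): fills=none; bids=[-] asks=[-]
After op 5 [order #5] limit_sell(price=98, qty=7): fills=none; bids=[-] asks=[#5:7@98]
After op 6 [order #6] limit_buy(price=101, qty=7): fills=#6x#5:7@98; bids=[-] asks=[-]
After op 7 [order #7] limit_sell(price=98, qty=9): fills=none; bids=[-] asks=[#7:9@98]
After op 8 [order #8] limit_sell(price=101, qty=6): fills=none; bids=[-] asks=[#7:9@98 #8:6@101]

Answer: bid=- ask=101
bid=105 ask=-
bid=- ask=-
bid=- ask=-
bid=- ask=98
bid=- ask=-
bid=- ask=98
bid=- ask=98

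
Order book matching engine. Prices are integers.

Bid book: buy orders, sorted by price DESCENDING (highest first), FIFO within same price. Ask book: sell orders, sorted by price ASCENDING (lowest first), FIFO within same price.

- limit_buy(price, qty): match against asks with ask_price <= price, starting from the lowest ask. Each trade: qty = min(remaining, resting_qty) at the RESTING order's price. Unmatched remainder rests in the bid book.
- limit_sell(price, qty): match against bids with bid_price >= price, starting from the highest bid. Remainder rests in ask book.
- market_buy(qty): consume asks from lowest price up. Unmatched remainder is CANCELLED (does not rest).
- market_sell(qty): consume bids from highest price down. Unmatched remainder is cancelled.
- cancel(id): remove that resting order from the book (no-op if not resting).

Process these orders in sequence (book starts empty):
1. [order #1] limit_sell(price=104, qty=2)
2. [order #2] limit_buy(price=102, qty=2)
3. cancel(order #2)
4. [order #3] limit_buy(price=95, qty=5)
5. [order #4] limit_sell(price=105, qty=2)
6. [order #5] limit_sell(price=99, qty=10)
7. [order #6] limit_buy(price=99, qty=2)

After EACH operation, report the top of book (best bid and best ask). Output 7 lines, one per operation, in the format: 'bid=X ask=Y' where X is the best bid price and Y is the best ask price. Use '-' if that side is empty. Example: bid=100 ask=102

Answer: bid=- ask=104
bid=102 ask=104
bid=- ask=104
bid=95 ask=104
bid=95 ask=104
bid=95 ask=99
bid=95 ask=99

Derivation:
After op 1 [order #1] limit_sell(price=104, qty=2): fills=none; bids=[-] asks=[#1:2@104]
After op 2 [order #2] limit_buy(price=102, qty=2): fills=none; bids=[#2:2@102] asks=[#1:2@104]
After op 3 cancel(order #2): fills=none; bids=[-] asks=[#1:2@104]
After op 4 [order #3] limit_buy(price=95, qty=5): fills=none; bids=[#3:5@95] asks=[#1:2@104]
After op 5 [order #4] limit_sell(price=105, qty=2): fills=none; bids=[#3:5@95] asks=[#1:2@104 #4:2@105]
After op 6 [order #5] limit_sell(price=99, qty=10): fills=none; bids=[#3:5@95] asks=[#5:10@99 #1:2@104 #4:2@105]
After op 7 [order #6] limit_buy(price=99, qty=2): fills=#6x#5:2@99; bids=[#3:5@95] asks=[#5:8@99 #1:2@104 #4:2@105]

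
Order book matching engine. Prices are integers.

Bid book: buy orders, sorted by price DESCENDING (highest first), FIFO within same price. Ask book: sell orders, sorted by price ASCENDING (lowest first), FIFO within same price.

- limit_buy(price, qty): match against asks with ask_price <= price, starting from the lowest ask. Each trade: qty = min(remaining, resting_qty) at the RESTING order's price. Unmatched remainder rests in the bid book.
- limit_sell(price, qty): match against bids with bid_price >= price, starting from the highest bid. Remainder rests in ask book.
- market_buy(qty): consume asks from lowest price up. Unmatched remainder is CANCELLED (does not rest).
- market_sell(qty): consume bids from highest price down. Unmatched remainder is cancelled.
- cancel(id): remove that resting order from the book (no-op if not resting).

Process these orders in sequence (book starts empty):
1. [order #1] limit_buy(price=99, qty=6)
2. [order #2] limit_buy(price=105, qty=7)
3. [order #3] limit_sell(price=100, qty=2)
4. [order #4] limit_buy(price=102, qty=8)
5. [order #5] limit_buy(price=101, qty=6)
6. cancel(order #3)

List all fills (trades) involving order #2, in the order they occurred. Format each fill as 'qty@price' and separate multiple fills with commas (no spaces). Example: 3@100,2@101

Answer: 2@105

Derivation:
After op 1 [order #1] limit_buy(price=99, qty=6): fills=none; bids=[#1:6@99] asks=[-]
After op 2 [order #2] limit_buy(price=105, qty=7): fills=none; bids=[#2:7@105 #1:6@99] asks=[-]
After op 3 [order #3] limit_sell(price=100, qty=2): fills=#2x#3:2@105; bids=[#2:5@105 #1:6@99] asks=[-]
After op 4 [order #4] limit_buy(price=102, qty=8): fills=none; bids=[#2:5@105 #4:8@102 #1:6@99] asks=[-]
After op 5 [order #5] limit_buy(price=101, qty=6): fills=none; bids=[#2:5@105 #4:8@102 #5:6@101 #1:6@99] asks=[-]
After op 6 cancel(order #3): fills=none; bids=[#2:5@105 #4:8@102 #5:6@101 #1:6@99] asks=[-]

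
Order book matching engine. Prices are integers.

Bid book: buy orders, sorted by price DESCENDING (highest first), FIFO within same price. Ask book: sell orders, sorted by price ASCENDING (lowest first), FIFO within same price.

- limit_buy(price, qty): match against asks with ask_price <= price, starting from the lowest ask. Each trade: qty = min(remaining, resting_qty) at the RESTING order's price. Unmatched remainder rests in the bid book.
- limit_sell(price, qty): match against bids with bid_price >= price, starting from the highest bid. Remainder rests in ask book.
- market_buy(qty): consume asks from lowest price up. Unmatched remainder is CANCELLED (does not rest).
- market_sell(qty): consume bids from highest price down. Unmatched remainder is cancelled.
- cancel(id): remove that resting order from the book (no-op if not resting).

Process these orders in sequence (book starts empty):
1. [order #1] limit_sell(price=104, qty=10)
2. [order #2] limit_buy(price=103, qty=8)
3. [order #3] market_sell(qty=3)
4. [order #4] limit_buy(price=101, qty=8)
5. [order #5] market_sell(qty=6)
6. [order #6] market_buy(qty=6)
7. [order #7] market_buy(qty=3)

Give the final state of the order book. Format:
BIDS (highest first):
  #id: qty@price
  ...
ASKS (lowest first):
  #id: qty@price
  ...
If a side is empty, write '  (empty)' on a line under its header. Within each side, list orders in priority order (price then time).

Answer: BIDS (highest first):
  #4: 7@101
ASKS (lowest first):
  #1: 1@104

Derivation:
After op 1 [order #1] limit_sell(price=104, qty=10): fills=none; bids=[-] asks=[#1:10@104]
After op 2 [order #2] limit_buy(price=103, qty=8): fills=none; bids=[#2:8@103] asks=[#1:10@104]
After op 3 [order #3] market_sell(qty=3): fills=#2x#3:3@103; bids=[#2:5@103] asks=[#1:10@104]
After op 4 [order #4] limit_buy(price=101, qty=8): fills=none; bids=[#2:5@103 #4:8@101] asks=[#1:10@104]
After op 5 [order #5] market_sell(qty=6): fills=#2x#5:5@103 #4x#5:1@101; bids=[#4:7@101] asks=[#1:10@104]
After op 6 [order #6] market_buy(qty=6): fills=#6x#1:6@104; bids=[#4:7@101] asks=[#1:4@104]
After op 7 [order #7] market_buy(qty=3): fills=#7x#1:3@104; bids=[#4:7@101] asks=[#1:1@104]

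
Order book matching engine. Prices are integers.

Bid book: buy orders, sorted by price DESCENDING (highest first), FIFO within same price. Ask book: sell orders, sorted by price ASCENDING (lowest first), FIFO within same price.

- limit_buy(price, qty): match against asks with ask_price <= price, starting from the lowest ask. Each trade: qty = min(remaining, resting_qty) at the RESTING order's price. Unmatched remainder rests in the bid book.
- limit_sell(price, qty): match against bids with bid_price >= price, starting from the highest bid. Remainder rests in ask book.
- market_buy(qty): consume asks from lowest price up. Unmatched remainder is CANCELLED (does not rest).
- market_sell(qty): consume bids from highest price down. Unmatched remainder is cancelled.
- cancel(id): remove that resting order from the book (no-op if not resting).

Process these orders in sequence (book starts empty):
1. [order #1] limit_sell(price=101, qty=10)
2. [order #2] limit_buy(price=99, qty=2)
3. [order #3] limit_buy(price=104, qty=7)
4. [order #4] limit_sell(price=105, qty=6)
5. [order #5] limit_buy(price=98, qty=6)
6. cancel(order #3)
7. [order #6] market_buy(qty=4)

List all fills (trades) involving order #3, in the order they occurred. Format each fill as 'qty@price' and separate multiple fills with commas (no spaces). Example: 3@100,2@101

Answer: 7@101

Derivation:
After op 1 [order #1] limit_sell(price=101, qty=10): fills=none; bids=[-] asks=[#1:10@101]
After op 2 [order #2] limit_buy(price=99, qty=2): fills=none; bids=[#2:2@99] asks=[#1:10@101]
After op 3 [order #3] limit_buy(price=104, qty=7): fills=#3x#1:7@101; bids=[#2:2@99] asks=[#1:3@101]
After op 4 [order #4] limit_sell(price=105, qty=6): fills=none; bids=[#2:2@99] asks=[#1:3@101 #4:6@105]
After op 5 [order #5] limit_buy(price=98, qty=6): fills=none; bids=[#2:2@99 #5:6@98] asks=[#1:3@101 #4:6@105]
After op 6 cancel(order #3): fills=none; bids=[#2:2@99 #5:6@98] asks=[#1:3@101 #4:6@105]
After op 7 [order #6] market_buy(qty=4): fills=#6x#1:3@101 #6x#4:1@105; bids=[#2:2@99 #5:6@98] asks=[#4:5@105]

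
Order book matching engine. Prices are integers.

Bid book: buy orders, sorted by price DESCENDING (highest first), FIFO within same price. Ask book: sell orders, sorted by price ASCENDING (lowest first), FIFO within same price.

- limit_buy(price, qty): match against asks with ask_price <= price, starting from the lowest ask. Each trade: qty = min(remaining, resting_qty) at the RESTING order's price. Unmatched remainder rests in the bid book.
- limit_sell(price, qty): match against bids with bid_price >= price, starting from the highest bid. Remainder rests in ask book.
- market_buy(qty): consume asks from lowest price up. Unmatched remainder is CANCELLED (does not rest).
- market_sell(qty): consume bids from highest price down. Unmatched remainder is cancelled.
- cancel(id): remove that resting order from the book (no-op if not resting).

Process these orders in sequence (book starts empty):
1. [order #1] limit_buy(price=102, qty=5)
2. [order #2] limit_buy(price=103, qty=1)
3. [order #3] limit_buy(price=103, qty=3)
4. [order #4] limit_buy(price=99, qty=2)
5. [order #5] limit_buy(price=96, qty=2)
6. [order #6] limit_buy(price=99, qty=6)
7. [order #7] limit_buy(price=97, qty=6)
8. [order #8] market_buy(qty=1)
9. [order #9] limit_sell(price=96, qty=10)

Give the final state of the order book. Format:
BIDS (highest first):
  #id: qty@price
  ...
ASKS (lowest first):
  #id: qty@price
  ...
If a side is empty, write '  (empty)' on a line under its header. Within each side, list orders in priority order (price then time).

After op 1 [order #1] limit_buy(price=102, qty=5): fills=none; bids=[#1:5@102] asks=[-]
After op 2 [order #2] limit_buy(price=103, qty=1): fills=none; bids=[#2:1@103 #1:5@102] asks=[-]
After op 3 [order #3] limit_buy(price=103, qty=3): fills=none; bids=[#2:1@103 #3:3@103 #1:5@102] asks=[-]
After op 4 [order #4] limit_buy(price=99, qty=2): fills=none; bids=[#2:1@103 #3:3@103 #1:5@102 #4:2@99] asks=[-]
After op 5 [order #5] limit_buy(price=96, qty=2): fills=none; bids=[#2:1@103 #3:3@103 #1:5@102 #4:2@99 #5:2@96] asks=[-]
After op 6 [order #6] limit_buy(price=99, qty=6): fills=none; bids=[#2:1@103 #3:3@103 #1:5@102 #4:2@99 #6:6@99 #5:2@96] asks=[-]
After op 7 [order #7] limit_buy(price=97, qty=6): fills=none; bids=[#2:1@103 #3:3@103 #1:5@102 #4:2@99 #6:6@99 #7:6@97 #5:2@96] asks=[-]
After op 8 [order #8] market_buy(qty=1): fills=none; bids=[#2:1@103 #3:3@103 #1:5@102 #4:2@99 #6:6@99 #7:6@97 #5:2@96] asks=[-]
After op 9 [order #9] limit_sell(price=96, qty=10): fills=#2x#9:1@103 #3x#9:3@103 #1x#9:5@102 #4x#9:1@99; bids=[#4:1@99 #6:6@99 #7:6@97 #5:2@96] asks=[-]

Answer: BIDS (highest first):
  #4: 1@99
  #6: 6@99
  #7: 6@97
  #5: 2@96
ASKS (lowest first):
  (empty)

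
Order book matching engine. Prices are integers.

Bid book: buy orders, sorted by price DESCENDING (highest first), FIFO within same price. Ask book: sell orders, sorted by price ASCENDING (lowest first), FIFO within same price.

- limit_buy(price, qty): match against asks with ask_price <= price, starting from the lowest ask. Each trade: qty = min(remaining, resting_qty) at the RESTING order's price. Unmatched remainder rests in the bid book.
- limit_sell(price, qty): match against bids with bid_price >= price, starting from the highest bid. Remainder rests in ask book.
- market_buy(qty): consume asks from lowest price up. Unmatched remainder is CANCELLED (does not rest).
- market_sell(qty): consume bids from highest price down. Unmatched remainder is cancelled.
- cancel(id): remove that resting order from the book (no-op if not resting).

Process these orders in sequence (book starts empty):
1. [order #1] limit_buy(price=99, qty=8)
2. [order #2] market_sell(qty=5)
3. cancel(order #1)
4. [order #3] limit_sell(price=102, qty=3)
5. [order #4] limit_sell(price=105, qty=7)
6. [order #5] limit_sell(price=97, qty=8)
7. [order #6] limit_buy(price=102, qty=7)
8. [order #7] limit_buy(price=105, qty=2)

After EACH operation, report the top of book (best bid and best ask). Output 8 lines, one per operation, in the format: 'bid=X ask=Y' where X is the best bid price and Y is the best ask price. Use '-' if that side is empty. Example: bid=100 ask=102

Answer: bid=99 ask=-
bid=99 ask=-
bid=- ask=-
bid=- ask=102
bid=- ask=102
bid=- ask=97
bid=- ask=97
bid=- ask=102

Derivation:
After op 1 [order #1] limit_buy(price=99, qty=8): fills=none; bids=[#1:8@99] asks=[-]
After op 2 [order #2] market_sell(qty=5): fills=#1x#2:5@99; bids=[#1:3@99] asks=[-]
After op 3 cancel(order #1): fills=none; bids=[-] asks=[-]
After op 4 [order #3] limit_sell(price=102, qty=3): fills=none; bids=[-] asks=[#3:3@102]
After op 5 [order #4] limit_sell(price=105, qty=7): fills=none; bids=[-] asks=[#3:3@102 #4:7@105]
After op 6 [order #5] limit_sell(price=97, qty=8): fills=none; bids=[-] asks=[#5:8@97 #3:3@102 #4:7@105]
After op 7 [order #6] limit_buy(price=102, qty=7): fills=#6x#5:7@97; bids=[-] asks=[#5:1@97 #3:3@102 #4:7@105]
After op 8 [order #7] limit_buy(price=105, qty=2): fills=#7x#5:1@97 #7x#3:1@102; bids=[-] asks=[#3:2@102 #4:7@105]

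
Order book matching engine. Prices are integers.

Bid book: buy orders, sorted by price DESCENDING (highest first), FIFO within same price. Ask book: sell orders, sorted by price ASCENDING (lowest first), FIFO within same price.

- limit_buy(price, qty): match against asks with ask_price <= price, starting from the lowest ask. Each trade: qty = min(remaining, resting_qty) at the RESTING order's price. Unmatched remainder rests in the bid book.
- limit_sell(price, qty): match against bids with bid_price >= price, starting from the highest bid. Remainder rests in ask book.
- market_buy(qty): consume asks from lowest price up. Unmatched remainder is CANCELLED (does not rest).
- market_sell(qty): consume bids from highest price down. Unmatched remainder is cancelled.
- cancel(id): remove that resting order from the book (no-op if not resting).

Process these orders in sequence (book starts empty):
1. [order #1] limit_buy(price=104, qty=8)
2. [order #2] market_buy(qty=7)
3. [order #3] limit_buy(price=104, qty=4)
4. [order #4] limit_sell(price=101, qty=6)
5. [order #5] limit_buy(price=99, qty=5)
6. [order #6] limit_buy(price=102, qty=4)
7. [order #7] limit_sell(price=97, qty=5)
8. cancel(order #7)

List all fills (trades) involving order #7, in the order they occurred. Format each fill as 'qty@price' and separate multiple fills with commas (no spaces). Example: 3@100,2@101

Answer: 2@104,3@104

Derivation:
After op 1 [order #1] limit_buy(price=104, qty=8): fills=none; bids=[#1:8@104] asks=[-]
After op 2 [order #2] market_buy(qty=7): fills=none; bids=[#1:8@104] asks=[-]
After op 3 [order #3] limit_buy(price=104, qty=4): fills=none; bids=[#1:8@104 #3:4@104] asks=[-]
After op 4 [order #4] limit_sell(price=101, qty=6): fills=#1x#4:6@104; bids=[#1:2@104 #3:4@104] asks=[-]
After op 5 [order #5] limit_buy(price=99, qty=5): fills=none; bids=[#1:2@104 #3:4@104 #5:5@99] asks=[-]
After op 6 [order #6] limit_buy(price=102, qty=4): fills=none; bids=[#1:2@104 #3:4@104 #6:4@102 #5:5@99] asks=[-]
After op 7 [order #7] limit_sell(price=97, qty=5): fills=#1x#7:2@104 #3x#7:3@104; bids=[#3:1@104 #6:4@102 #5:5@99] asks=[-]
After op 8 cancel(order #7): fills=none; bids=[#3:1@104 #6:4@102 #5:5@99] asks=[-]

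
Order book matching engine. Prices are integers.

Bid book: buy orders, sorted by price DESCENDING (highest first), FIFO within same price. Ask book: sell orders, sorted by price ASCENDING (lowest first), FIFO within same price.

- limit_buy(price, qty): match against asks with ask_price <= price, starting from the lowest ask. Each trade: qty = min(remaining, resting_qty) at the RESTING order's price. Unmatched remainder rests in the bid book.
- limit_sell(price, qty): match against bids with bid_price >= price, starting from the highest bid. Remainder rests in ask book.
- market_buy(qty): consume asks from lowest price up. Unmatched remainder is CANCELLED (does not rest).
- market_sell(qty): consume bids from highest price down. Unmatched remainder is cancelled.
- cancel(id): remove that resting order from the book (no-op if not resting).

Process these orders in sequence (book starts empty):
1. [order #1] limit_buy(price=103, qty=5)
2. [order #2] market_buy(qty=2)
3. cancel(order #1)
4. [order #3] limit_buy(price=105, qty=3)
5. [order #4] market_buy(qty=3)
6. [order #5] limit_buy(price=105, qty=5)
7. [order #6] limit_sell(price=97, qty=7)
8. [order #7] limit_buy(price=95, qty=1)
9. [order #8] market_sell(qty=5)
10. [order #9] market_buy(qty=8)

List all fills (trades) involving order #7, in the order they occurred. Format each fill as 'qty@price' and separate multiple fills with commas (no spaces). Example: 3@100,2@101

After op 1 [order #1] limit_buy(price=103, qty=5): fills=none; bids=[#1:5@103] asks=[-]
After op 2 [order #2] market_buy(qty=2): fills=none; bids=[#1:5@103] asks=[-]
After op 3 cancel(order #1): fills=none; bids=[-] asks=[-]
After op 4 [order #3] limit_buy(price=105, qty=3): fills=none; bids=[#3:3@105] asks=[-]
After op 5 [order #4] market_buy(qty=3): fills=none; bids=[#3:3@105] asks=[-]
After op 6 [order #5] limit_buy(price=105, qty=5): fills=none; bids=[#3:3@105 #5:5@105] asks=[-]
After op 7 [order #6] limit_sell(price=97, qty=7): fills=#3x#6:3@105 #5x#6:4@105; bids=[#5:1@105] asks=[-]
After op 8 [order #7] limit_buy(price=95, qty=1): fills=none; bids=[#5:1@105 #7:1@95] asks=[-]
After op 9 [order #8] market_sell(qty=5): fills=#5x#8:1@105 #7x#8:1@95; bids=[-] asks=[-]
After op 10 [order #9] market_buy(qty=8): fills=none; bids=[-] asks=[-]

Answer: 1@95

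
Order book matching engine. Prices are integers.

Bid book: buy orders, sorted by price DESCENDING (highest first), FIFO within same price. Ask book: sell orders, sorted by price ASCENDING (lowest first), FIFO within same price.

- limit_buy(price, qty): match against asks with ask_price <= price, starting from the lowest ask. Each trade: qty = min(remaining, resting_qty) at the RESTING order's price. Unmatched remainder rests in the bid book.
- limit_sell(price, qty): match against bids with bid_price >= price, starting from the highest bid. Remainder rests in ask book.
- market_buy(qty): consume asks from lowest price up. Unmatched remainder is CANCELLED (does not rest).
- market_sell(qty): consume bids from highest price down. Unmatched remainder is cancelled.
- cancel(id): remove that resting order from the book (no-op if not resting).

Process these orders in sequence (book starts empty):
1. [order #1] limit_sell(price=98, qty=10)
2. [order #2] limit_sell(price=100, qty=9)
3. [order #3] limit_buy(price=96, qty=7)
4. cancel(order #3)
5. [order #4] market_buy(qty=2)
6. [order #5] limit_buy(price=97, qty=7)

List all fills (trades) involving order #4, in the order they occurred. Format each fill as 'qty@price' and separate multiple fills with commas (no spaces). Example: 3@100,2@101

Answer: 2@98

Derivation:
After op 1 [order #1] limit_sell(price=98, qty=10): fills=none; bids=[-] asks=[#1:10@98]
After op 2 [order #2] limit_sell(price=100, qty=9): fills=none; bids=[-] asks=[#1:10@98 #2:9@100]
After op 3 [order #3] limit_buy(price=96, qty=7): fills=none; bids=[#3:7@96] asks=[#1:10@98 #2:9@100]
After op 4 cancel(order #3): fills=none; bids=[-] asks=[#1:10@98 #2:9@100]
After op 5 [order #4] market_buy(qty=2): fills=#4x#1:2@98; bids=[-] asks=[#1:8@98 #2:9@100]
After op 6 [order #5] limit_buy(price=97, qty=7): fills=none; bids=[#5:7@97] asks=[#1:8@98 #2:9@100]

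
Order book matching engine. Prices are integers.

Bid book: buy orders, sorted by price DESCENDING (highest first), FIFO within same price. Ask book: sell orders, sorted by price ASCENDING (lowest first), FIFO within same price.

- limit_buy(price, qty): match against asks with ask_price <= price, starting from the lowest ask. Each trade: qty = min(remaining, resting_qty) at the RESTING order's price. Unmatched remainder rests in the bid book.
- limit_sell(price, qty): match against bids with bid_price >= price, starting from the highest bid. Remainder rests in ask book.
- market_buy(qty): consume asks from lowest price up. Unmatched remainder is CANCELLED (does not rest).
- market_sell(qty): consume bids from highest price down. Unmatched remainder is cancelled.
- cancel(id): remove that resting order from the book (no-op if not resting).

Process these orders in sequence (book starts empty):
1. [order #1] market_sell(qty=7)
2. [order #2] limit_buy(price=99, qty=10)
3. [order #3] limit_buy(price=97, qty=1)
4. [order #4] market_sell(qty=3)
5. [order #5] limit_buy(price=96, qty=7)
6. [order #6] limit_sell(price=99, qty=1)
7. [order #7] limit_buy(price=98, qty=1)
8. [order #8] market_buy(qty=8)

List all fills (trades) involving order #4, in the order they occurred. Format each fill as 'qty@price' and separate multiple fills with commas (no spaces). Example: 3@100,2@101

After op 1 [order #1] market_sell(qty=7): fills=none; bids=[-] asks=[-]
After op 2 [order #2] limit_buy(price=99, qty=10): fills=none; bids=[#2:10@99] asks=[-]
After op 3 [order #3] limit_buy(price=97, qty=1): fills=none; bids=[#2:10@99 #3:1@97] asks=[-]
After op 4 [order #4] market_sell(qty=3): fills=#2x#4:3@99; bids=[#2:7@99 #3:1@97] asks=[-]
After op 5 [order #5] limit_buy(price=96, qty=7): fills=none; bids=[#2:7@99 #3:1@97 #5:7@96] asks=[-]
After op 6 [order #6] limit_sell(price=99, qty=1): fills=#2x#6:1@99; bids=[#2:6@99 #3:1@97 #5:7@96] asks=[-]
After op 7 [order #7] limit_buy(price=98, qty=1): fills=none; bids=[#2:6@99 #7:1@98 #3:1@97 #5:7@96] asks=[-]
After op 8 [order #8] market_buy(qty=8): fills=none; bids=[#2:6@99 #7:1@98 #3:1@97 #5:7@96] asks=[-]

Answer: 3@99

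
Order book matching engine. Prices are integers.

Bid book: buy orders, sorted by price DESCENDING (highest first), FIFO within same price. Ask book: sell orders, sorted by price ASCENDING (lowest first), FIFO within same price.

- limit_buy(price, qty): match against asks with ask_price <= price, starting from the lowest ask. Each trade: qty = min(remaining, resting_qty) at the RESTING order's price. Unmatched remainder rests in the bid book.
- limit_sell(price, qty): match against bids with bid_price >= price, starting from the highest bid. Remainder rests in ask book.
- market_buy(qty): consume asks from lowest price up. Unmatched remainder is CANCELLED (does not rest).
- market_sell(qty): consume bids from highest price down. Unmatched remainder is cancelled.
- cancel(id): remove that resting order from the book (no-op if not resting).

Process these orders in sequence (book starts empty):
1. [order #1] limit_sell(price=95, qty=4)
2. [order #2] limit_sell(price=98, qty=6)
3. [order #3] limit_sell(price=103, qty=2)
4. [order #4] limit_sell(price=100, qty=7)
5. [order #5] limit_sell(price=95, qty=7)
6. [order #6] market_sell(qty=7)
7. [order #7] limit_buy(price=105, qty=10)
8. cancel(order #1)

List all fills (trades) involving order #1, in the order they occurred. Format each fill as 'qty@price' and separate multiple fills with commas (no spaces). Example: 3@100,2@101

Answer: 4@95

Derivation:
After op 1 [order #1] limit_sell(price=95, qty=4): fills=none; bids=[-] asks=[#1:4@95]
After op 2 [order #2] limit_sell(price=98, qty=6): fills=none; bids=[-] asks=[#1:4@95 #2:6@98]
After op 3 [order #3] limit_sell(price=103, qty=2): fills=none; bids=[-] asks=[#1:4@95 #2:6@98 #3:2@103]
After op 4 [order #4] limit_sell(price=100, qty=7): fills=none; bids=[-] asks=[#1:4@95 #2:6@98 #4:7@100 #3:2@103]
After op 5 [order #5] limit_sell(price=95, qty=7): fills=none; bids=[-] asks=[#1:4@95 #5:7@95 #2:6@98 #4:7@100 #3:2@103]
After op 6 [order #6] market_sell(qty=7): fills=none; bids=[-] asks=[#1:4@95 #5:7@95 #2:6@98 #4:7@100 #3:2@103]
After op 7 [order #7] limit_buy(price=105, qty=10): fills=#7x#1:4@95 #7x#5:6@95; bids=[-] asks=[#5:1@95 #2:6@98 #4:7@100 #3:2@103]
After op 8 cancel(order #1): fills=none; bids=[-] asks=[#5:1@95 #2:6@98 #4:7@100 #3:2@103]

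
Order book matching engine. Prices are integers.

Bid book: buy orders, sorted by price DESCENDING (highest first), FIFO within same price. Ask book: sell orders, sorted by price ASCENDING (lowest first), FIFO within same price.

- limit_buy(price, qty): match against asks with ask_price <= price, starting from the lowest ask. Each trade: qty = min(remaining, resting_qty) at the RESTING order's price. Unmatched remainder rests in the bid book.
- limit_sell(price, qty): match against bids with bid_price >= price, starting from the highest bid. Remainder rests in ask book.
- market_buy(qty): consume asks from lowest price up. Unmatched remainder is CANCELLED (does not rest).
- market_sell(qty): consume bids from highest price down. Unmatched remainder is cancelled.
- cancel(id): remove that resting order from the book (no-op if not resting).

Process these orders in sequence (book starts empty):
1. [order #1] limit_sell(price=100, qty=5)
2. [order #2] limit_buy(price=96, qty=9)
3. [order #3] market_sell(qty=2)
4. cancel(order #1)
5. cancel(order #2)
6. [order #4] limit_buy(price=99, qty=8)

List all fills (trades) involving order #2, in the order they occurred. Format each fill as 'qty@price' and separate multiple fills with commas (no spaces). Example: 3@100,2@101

Answer: 2@96

Derivation:
After op 1 [order #1] limit_sell(price=100, qty=5): fills=none; bids=[-] asks=[#1:5@100]
After op 2 [order #2] limit_buy(price=96, qty=9): fills=none; bids=[#2:9@96] asks=[#1:5@100]
After op 3 [order #3] market_sell(qty=2): fills=#2x#3:2@96; bids=[#2:7@96] asks=[#1:5@100]
After op 4 cancel(order #1): fills=none; bids=[#2:7@96] asks=[-]
After op 5 cancel(order #2): fills=none; bids=[-] asks=[-]
After op 6 [order #4] limit_buy(price=99, qty=8): fills=none; bids=[#4:8@99] asks=[-]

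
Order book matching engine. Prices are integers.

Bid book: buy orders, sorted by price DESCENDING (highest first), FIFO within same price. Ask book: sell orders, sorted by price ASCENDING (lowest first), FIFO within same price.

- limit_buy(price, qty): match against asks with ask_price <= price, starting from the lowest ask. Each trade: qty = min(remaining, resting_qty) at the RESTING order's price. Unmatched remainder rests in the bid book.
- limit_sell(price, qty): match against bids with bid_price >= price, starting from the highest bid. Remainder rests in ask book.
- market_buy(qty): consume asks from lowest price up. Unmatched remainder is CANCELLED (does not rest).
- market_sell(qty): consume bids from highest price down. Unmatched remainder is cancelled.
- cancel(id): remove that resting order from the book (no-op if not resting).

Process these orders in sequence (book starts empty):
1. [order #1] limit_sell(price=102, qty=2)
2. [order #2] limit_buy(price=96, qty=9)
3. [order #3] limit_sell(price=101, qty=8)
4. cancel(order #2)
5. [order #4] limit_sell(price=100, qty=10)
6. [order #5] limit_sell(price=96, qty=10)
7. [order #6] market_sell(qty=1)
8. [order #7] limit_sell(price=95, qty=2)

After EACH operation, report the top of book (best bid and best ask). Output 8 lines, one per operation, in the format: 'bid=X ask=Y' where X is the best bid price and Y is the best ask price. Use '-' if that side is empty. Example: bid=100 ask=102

Answer: bid=- ask=102
bid=96 ask=102
bid=96 ask=101
bid=- ask=101
bid=- ask=100
bid=- ask=96
bid=- ask=96
bid=- ask=95

Derivation:
After op 1 [order #1] limit_sell(price=102, qty=2): fills=none; bids=[-] asks=[#1:2@102]
After op 2 [order #2] limit_buy(price=96, qty=9): fills=none; bids=[#2:9@96] asks=[#1:2@102]
After op 3 [order #3] limit_sell(price=101, qty=8): fills=none; bids=[#2:9@96] asks=[#3:8@101 #1:2@102]
After op 4 cancel(order #2): fills=none; bids=[-] asks=[#3:8@101 #1:2@102]
After op 5 [order #4] limit_sell(price=100, qty=10): fills=none; bids=[-] asks=[#4:10@100 #3:8@101 #1:2@102]
After op 6 [order #5] limit_sell(price=96, qty=10): fills=none; bids=[-] asks=[#5:10@96 #4:10@100 #3:8@101 #1:2@102]
After op 7 [order #6] market_sell(qty=1): fills=none; bids=[-] asks=[#5:10@96 #4:10@100 #3:8@101 #1:2@102]
After op 8 [order #7] limit_sell(price=95, qty=2): fills=none; bids=[-] asks=[#7:2@95 #5:10@96 #4:10@100 #3:8@101 #1:2@102]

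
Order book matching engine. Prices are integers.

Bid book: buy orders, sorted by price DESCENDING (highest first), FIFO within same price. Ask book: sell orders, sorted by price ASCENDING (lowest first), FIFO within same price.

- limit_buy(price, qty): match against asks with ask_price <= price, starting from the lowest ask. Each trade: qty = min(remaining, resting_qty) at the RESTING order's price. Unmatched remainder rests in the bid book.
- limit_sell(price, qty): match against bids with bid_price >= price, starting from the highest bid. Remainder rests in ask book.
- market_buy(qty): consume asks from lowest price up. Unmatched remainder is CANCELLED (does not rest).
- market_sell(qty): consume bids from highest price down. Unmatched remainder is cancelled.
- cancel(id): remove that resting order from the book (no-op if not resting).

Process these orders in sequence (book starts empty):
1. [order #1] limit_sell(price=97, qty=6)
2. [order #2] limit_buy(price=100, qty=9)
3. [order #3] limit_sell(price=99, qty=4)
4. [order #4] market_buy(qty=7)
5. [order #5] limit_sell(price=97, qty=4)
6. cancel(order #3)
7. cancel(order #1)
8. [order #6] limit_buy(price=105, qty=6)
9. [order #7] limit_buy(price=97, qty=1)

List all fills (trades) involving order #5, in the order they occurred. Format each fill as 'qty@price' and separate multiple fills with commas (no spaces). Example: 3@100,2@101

Answer: 4@97

Derivation:
After op 1 [order #1] limit_sell(price=97, qty=6): fills=none; bids=[-] asks=[#1:6@97]
After op 2 [order #2] limit_buy(price=100, qty=9): fills=#2x#1:6@97; bids=[#2:3@100] asks=[-]
After op 3 [order #3] limit_sell(price=99, qty=4): fills=#2x#3:3@100; bids=[-] asks=[#3:1@99]
After op 4 [order #4] market_buy(qty=7): fills=#4x#3:1@99; bids=[-] asks=[-]
After op 5 [order #5] limit_sell(price=97, qty=4): fills=none; bids=[-] asks=[#5:4@97]
After op 6 cancel(order #3): fills=none; bids=[-] asks=[#5:4@97]
After op 7 cancel(order #1): fills=none; bids=[-] asks=[#5:4@97]
After op 8 [order #6] limit_buy(price=105, qty=6): fills=#6x#5:4@97; bids=[#6:2@105] asks=[-]
After op 9 [order #7] limit_buy(price=97, qty=1): fills=none; bids=[#6:2@105 #7:1@97] asks=[-]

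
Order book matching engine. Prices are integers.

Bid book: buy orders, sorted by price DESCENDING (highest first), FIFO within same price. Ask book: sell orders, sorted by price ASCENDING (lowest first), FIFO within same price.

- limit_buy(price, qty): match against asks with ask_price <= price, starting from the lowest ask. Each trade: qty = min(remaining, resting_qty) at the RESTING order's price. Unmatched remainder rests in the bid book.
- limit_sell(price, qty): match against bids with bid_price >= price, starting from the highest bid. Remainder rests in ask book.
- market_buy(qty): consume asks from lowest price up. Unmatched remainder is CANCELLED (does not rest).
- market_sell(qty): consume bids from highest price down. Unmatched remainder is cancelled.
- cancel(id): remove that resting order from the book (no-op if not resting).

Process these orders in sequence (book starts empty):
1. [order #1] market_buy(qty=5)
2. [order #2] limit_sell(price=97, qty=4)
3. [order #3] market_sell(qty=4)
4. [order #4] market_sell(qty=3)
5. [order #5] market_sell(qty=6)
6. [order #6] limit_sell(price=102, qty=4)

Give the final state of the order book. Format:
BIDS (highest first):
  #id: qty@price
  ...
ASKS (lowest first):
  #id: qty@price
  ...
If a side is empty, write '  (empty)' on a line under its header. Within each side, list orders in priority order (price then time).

Answer: BIDS (highest first):
  (empty)
ASKS (lowest first):
  #2: 4@97
  #6: 4@102

Derivation:
After op 1 [order #1] market_buy(qty=5): fills=none; bids=[-] asks=[-]
After op 2 [order #2] limit_sell(price=97, qty=4): fills=none; bids=[-] asks=[#2:4@97]
After op 3 [order #3] market_sell(qty=4): fills=none; bids=[-] asks=[#2:4@97]
After op 4 [order #4] market_sell(qty=3): fills=none; bids=[-] asks=[#2:4@97]
After op 5 [order #5] market_sell(qty=6): fills=none; bids=[-] asks=[#2:4@97]
After op 6 [order #6] limit_sell(price=102, qty=4): fills=none; bids=[-] asks=[#2:4@97 #6:4@102]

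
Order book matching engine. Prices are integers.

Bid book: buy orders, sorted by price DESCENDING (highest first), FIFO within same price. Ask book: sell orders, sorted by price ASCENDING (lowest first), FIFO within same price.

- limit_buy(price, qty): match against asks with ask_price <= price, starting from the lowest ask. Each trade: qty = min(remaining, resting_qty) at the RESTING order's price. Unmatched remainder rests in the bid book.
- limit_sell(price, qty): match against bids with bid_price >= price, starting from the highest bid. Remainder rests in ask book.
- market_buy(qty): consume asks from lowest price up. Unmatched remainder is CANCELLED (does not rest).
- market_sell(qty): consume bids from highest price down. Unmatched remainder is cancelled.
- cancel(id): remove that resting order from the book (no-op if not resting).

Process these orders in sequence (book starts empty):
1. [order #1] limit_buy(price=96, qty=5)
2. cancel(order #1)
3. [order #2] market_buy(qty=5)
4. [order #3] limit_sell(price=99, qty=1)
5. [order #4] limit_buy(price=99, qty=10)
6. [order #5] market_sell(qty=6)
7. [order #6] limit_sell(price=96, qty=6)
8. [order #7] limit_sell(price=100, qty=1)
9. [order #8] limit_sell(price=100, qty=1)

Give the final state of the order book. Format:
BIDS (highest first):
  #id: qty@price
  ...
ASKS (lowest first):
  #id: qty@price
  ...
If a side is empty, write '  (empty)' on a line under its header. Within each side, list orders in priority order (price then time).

After op 1 [order #1] limit_buy(price=96, qty=5): fills=none; bids=[#1:5@96] asks=[-]
After op 2 cancel(order #1): fills=none; bids=[-] asks=[-]
After op 3 [order #2] market_buy(qty=5): fills=none; bids=[-] asks=[-]
After op 4 [order #3] limit_sell(price=99, qty=1): fills=none; bids=[-] asks=[#3:1@99]
After op 5 [order #4] limit_buy(price=99, qty=10): fills=#4x#3:1@99; bids=[#4:9@99] asks=[-]
After op 6 [order #5] market_sell(qty=6): fills=#4x#5:6@99; bids=[#4:3@99] asks=[-]
After op 7 [order #6] limit_sell(price=96, qty=6): fills=#4x#6:3@99; bids=[-] asks=[#6:3@96]
After op 8 [order #7] limit_sell(price=100, qty=1): fills=none; bids=[-] asks=[#6:3@96 #7:1@100]
After op 9 [order #8] limit_sell(price=100, qty=1): fills=none; bids=[-] asks=[#6:3@96 #7:1@100 #8:1@100]

Answer: BIDS (highest first):
  (empty)
ASKS (lowest first):
  #6: 3@96
  #7: 1@100
  #8: 1@100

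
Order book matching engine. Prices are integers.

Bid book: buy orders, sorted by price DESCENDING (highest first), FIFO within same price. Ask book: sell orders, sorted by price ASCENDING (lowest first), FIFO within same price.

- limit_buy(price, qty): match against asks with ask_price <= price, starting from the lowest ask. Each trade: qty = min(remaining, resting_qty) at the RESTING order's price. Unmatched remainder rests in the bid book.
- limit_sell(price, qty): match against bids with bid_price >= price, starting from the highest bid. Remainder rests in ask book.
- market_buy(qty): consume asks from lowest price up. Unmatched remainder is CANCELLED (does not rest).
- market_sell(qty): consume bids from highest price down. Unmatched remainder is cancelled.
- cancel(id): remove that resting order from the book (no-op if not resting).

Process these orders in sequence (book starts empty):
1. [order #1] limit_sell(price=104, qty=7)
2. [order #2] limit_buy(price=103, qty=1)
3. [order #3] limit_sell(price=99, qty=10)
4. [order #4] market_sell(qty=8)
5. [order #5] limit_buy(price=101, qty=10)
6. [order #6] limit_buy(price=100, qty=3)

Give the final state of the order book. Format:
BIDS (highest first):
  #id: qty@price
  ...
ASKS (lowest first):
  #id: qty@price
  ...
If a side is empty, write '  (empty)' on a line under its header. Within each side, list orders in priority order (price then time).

After op 1 [order #1] limit_sell(price=104, qty=7): fills=none; bids=[-] asks=[#1:7@104]
After op 2 [order #2] limit_buy(price=103, qty=1): fills=none; bids=[#2:1@103] asks=[#1:7@104]
After op 3 [order #3] limit_sell(price=99, qty=10): fills=#2x#3:1@103; bids=[-] asks=[#3:9@99 #1:7@104]
After op 4 [order #4] market_sell(qty=8): fills=none; bids=[-] asks=[#3:9@99 #1:7@104]
After op 5 [order #5] limit_buy(price=101, qty=10): fills=#5x#3:9@99; bids=[#5:1@101] asks=[#1:7@104]
After op 6 [order #6] limit_buy(price=100, qty=3): fills=none; bids=[#5:1@101 #6:3@100] asks=[#1:7@104]

Answer: BIDS (highest first):
  #5: 1@101
  #6: 3@100
ASKS (lowest first):
  #1: 7@104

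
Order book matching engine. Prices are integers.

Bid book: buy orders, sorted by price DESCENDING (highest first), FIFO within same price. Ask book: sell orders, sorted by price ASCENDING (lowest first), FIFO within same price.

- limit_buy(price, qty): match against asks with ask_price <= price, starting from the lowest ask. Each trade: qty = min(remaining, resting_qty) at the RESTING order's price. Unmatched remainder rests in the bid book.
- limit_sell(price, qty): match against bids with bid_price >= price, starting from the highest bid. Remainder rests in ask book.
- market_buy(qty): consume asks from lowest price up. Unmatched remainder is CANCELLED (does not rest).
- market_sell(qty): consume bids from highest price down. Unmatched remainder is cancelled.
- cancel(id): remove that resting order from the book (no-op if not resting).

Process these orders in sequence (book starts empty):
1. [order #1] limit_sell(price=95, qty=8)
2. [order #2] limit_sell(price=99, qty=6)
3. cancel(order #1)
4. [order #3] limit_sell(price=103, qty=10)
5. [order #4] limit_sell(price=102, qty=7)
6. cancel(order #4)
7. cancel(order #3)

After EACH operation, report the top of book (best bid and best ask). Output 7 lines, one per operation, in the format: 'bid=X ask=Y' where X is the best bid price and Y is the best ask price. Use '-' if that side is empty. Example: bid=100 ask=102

Answer: bid=- ask=95
bid=- ask=95
bid=- ask=99
bid=- ask=99
bid=- ask=99
bid=- ask=99
bid=- ask=99

Derivation:
After op 1 [order #1] limit_sell(price=95, qty=8): fills=none; bids=[-] asks=[#1:8@95]
After op 2 [order #2] limit_sell(price=99, qty=6): fills=none; bids=[-] asks=[#1:8@95 #2:6@99]
After op 3 cancel(order #1): fills=none; bids=[-] asks=[#2:6@99]
After op 4 [order #3] limit_sell(price=103, qty=10): fills=none; bids=[-] asks=[#2:6@99 #3:10@103]
After op 5 [order #4] limit_sell(price=102, qty=7): fills=none; bids=[-] asks=[#2:6@99 #4:7@102 #3:10@103]
After op 6 cancel(order #4): fills=none; bids=[-] asks=[#2:6@99 #3:10@103]
After op 7 cancel(order #3): fills=none; bids=[-] asks=[#2:6@99]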